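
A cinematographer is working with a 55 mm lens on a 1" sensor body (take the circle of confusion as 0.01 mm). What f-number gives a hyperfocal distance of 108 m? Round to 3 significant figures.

Rearrange H = f²/(N·c) + f for N: N = f² / ((H − f)·c).
N = 55² / ((108000 − 55) × 0.01) = 3025 / 1079 ≈ 2.80.

f/2.80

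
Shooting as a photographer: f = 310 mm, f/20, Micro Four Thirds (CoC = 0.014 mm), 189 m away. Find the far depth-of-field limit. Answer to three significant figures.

420 m

Hyperfocal distance H = f²/(N·c) + f = 310²/(20 × 0.014) + 310 = 96100/0.28 + 310 ≈ 343524.3 mm ≈ 343.5 m.
Far limit Df = s·(H − f)/(H − s) = 189000 × (343524.3 − 310) / (343524.3 − 189000) = 189000 × 343214.3 / 154524.3 ≈ 419788 mm ≈ 420 m.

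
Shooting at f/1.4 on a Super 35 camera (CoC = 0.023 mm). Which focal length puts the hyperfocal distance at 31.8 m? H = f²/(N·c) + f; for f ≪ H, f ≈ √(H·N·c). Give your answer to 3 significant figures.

32.0 mm

From H = f²/(N·c) + f, with f ≪ H: f ≈ √(H·N·c) = √(31800 × 1.4 × 0.023) = √1024.0 ≈ 32.00 mm.
The +f correction barely moves this — solving exactly, f² + N·c·f − N·c·H = 0 ⇒ f = (−N·c + √((N·c)² + 4·N·c·H))/2 = (−0.0322 + √4095.8)/2 ≈ 31.983 mm, so f ≈ 32.0 mm.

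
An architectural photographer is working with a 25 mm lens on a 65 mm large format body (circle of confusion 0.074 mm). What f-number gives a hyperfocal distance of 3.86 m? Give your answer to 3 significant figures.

Rearrange H = f²/(N·c) + f for N: N = f² / ((H − f)·c).
N = 25² / ((3860 − 25) × 0.074) = 625 / 283.8 ≈ 2.20.

f/2.20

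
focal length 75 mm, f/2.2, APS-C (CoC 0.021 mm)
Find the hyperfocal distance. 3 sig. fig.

Hyperfocal distance H = f²/(N·c) + f = 75²/(2.2 × 0.021) + 75 = 5625/0.0462 + 75 ≈ 121828.2 mm ≈ 122 m.

122 m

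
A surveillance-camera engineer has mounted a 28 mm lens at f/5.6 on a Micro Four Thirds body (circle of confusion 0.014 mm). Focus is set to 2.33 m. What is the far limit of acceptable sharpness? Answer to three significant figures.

Hyperfocal distance H = f²/(N·c) + f = 28²/(5.6 × 0.014) + 28 = 784/0.0784 + 28 ≈ 10028.0 mm ≈ 10.03 m.
Far limit Df = s·(H − f)/(H − s) = 2330 × (10028.0 − 28) / (10028.0 − 2330) = 2330 × 10000.0 / 7698.0 ≈ 3026.8 mm ≈ 3.03 m.

3.03 m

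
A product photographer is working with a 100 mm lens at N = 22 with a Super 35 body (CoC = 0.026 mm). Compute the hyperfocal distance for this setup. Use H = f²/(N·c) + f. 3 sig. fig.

17.6 m

Hyperfocal distance H = f²/(N·c) + f = 100²/(22 × 0.026) + 100 = 10000/0.572 + 100 ≈ 17582.5 mm ≈ 17.6 m.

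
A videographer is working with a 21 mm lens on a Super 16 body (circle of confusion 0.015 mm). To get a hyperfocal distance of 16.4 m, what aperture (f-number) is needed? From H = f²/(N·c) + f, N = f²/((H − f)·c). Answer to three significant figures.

f/1.79

Rearrange H = f²/(N·c) + f for N: N = f² / ((H − f)·c).
N = 21² / ((16400 − 21) × 0.015) = 441 / 245.7 ≈ 1.79.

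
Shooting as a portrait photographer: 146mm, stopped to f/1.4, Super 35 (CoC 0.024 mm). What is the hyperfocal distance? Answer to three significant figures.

635 m

Hyperfocal distance H = f²/(N·c) + f = 146²/(1.4 × 0.024) + 146 = 21316/0.0336 + 146 ≈ 634550.8 mm ≈ 635 m.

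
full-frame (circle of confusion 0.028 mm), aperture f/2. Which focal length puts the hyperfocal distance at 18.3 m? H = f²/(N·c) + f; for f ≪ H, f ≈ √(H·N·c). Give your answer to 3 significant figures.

32.0 mm

From H = f²/(N·c) + f, with f ≪ H: f ≈ √(H·N·c) = √(18300 × 2 × 0.028) = √1024.8 ≈ 32.01 mm.
The +f correction barely moves this — solving exactly, f² + N·c·f − N·c·H = 0 ⇒ f = (−N·c + √((N·c)² + 4·N·c·H))/2 = (−0.056 + √4099.2)/2 ≈ 31.985 mm, so f ≈ 32.0 mm.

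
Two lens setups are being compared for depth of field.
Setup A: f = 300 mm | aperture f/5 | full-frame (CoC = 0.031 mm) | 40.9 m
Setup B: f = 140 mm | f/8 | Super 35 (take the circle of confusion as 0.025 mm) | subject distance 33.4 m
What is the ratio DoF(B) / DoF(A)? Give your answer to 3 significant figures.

4.46

Setup A: H = 300²/(5×0.031) + 300 ≈ 580945.2 mm; DoF = Df − Dn = 43974.8 − 38227.1 ≈ 5747.7 mm.
Setup B: H = 140²/(8×0.025) + 140 ≈ 98140.0 mm; DoF = Df − Dn = 50559 − 24937 ≈ 25622 mm.
Ratio = 25622 / 5747.7 ≈ 4.46.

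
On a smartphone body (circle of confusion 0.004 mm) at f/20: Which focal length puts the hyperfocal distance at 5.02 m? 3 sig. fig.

From H = f²/(N·c) + f, with f ≪ H: f ≈ √(H·N·c) = √(5020 × 20 × 0.004) = √401.60 ≈ 20.04 mm.
The +f correction barely moves this — solving exactly, f² + N·c·f − N·c·H = 0 ⇒ f = (−N·c + √((N·c)² + 4·N·c·H))/2 = (−0.08 + √1606.4)/2 ≈ 20.000 mm, so f ≈ 20.0 mm.

20.0 mm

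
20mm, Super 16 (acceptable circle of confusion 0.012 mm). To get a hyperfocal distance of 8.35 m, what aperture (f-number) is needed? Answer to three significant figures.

f/4

Rearrange H = f²/(N·c) + f for N: N = f² / ((H − f)·c).
N = 20² / ((8350 − 20) × 0.012) = 400 / 99.96 ≈ 4.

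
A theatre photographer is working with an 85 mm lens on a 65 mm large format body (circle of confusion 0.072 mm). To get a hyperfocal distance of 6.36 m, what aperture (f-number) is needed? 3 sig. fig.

f/16

Rearrange H = f²/(N·c) + f for N: N = f² / ((H − f)·c).
N = 85² / ((6360 − 85) × 0.072) = 7225 / 451.8 ≈ 16.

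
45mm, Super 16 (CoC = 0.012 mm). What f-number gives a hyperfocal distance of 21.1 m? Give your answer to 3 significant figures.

f/8.01

Rearrange H = f²/(N·c) + f for N: N = f² / ((H − f)·c).
N = 45² / ((21100 − 45) × 0.012) = 2025 / 252.7 ≈ 8.01.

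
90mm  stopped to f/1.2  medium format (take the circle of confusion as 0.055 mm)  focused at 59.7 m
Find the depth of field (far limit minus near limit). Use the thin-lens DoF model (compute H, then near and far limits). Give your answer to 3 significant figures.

75.9 m

Hyperfocal distance H = f²/(N·c) + f = 90²/(1.2 × 0.055) + 90 = 8100/0.066 + 90 ≈ 122817.3 mm ≈ 122.8 m.
Near limit Dn = s·(H − f)/(H + s − 2f) = 59700 × (122817.3 − 90) / (122817.3 + 59700 − 2 × 90) = 59700 × 122727.3 / 182337.3 ≈ 40183 mm.
Far limit Df = s·(H − f)/(H − s) = 59700 × (122817.3 − 90) / (122817.3 − 59700) = 59700 × 122727.3 / 63117.3 ≈ 116083 mm.
Depth of field = Df − Dn = 116083 − 40183 ≈ 75900 mm ≈ 75.9 m.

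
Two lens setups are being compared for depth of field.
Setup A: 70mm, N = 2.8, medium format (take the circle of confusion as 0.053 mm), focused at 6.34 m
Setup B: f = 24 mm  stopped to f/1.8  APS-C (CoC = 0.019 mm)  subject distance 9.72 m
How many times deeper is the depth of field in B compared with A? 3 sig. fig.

Setup A: H = 70²/(2.8×0.053) + 70 ≈ 33088.9 mm; DoF = Df − Dn = 7826.1 − 5328.2 ≈ 2497.9 mm.
Setup B: H = 24²/(1.8×0.019) + 24 ≈ 16866.1 mm; DoF = Df − Dn = 22908 − 6169 ≈ 16739 mm.
Ratio = 16739 / 2497.9 ≈ 6.70.

6.70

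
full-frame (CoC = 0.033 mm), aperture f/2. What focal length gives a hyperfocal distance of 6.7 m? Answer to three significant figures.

From H = f²/(N·c) + f, with f ≪ H: f ≈ √(H·N·c) = √(6700 × 2 × 0.033) = √442.20 ≈ 21.03 mm.
The +f correction barely moves this — solving exactly, f² + N·c·f − N·c·H = 0 ⇒ f = (−N·c + √((N·c)² + 4·N·c·H))/2 = (−0.066 + √1768.8)/2 ≈ 20.996 mm, so f ≈ 21.0 mm.

21.0 mm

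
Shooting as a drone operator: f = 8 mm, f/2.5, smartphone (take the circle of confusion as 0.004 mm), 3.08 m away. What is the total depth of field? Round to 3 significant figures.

3.84 m

Hyperfocal distance H = f²/(N·c) + f = 8²/(2.5 × 0.004) + 8 = 64/0.01 + 8 ≈ 6408.0 mm ≈ 6.408 m.
Near limit Dn = s·(H − f)/(H + s − 2f) = 3080 × (6408.0 − 8) / (6408.0 + 3080 − 2 × 8) = 3080 × 6400.0 / 9472.0 ≈ 2081.1 mm.
Far limit Df = s·(H − f)/(H − s) = 3080 × (6408.0 − 8) / (6408.0 − 3080) = 3080 × 6400.0 / 3328.0 ≈ 5923.1 mm.
Depth of field = Df − Dn = 5923.1 − 2081.1 ≈ 3842.0 mm ≈ 3.84 m.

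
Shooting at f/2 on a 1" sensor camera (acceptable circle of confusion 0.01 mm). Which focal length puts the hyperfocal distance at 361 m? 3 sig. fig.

From H = f²/(N·c) + f, with f ≪ H: f ≈ √(H·N·c) = √(361000 × 2 × 0.01) = √7220.0 ≈ 84.97 mm.
The +f correction barely moves this — solving exactly, f² + N·c·f − N·c·H = 0 ⇒ f = (−N·c + √((N·c)² + 4·N·c·H))/2 = (−0.02 + √28880)/2 ≈ 84.961 mm, so f ≈ 85.0 mm.

85.0 mm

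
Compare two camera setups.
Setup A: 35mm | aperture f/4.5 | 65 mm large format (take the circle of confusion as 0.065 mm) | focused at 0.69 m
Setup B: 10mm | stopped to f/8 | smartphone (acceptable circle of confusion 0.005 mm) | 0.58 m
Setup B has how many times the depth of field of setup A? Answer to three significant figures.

Setup A: H = 35²/(4.5×0.065) + 35 ≈ 4223.0 mm; DoF = Df − Dn = 817.92 − 596.68 ≈ 221.24 mm.
Setup B: H = 10²/(8×0.005) + 10 ≈ 2510.0 mm; DoF = Df − Dn = 751.30 − 472.31 ≈ 278.99 mm.
Ratio = 278.99 / 221.24 ≈ 1.26.

1.26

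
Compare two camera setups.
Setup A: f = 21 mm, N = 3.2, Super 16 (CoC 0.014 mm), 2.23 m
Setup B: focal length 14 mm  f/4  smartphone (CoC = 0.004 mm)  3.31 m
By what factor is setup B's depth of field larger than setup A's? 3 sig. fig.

Setup A: H = 21²/(3.2×0.014) + 21 ≈ 9864.7 mm; DoF = Df − Dn = 2875.2 − 1821.3 ≈ 1053.9 mm.
Setup B: H = 14²/(4×0.004) + 14 ≈ 12264.0 mm; DoF = Df − Dn = 4528.4 − 2608.2 ≈ 1920.2 mm.
Ratio = 1920.2 / 1053.9 ≈ 1.82.

1.82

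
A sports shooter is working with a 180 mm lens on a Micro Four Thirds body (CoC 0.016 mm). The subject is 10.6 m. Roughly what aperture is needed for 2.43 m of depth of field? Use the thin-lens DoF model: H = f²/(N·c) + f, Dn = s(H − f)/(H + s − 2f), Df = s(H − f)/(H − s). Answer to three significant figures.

f/22

Write h = H − f = f²/(N·c). The thin-lens limits are Dn = s·h/(h + (s−f)) and Df = s·h/(h − (s−f)), so DoF = Df − Dn = 2·s·(s−f)·h / (h² − (s−f)²).
That is a quadratic in h: DoF·h² − 2·s·(s−f)·h − DoF·(s−f)² = 0 ⇒ h = (s−f)·(s + √(s² + DoF²)) / DoF = 10420 × (10600 + √(10600² + 2430²)) / 2430 = 10420 × (10600 + 10875.0) / 2430 ≈ 92086 mm.
Then N = f²/(c·h) = 180² / (0.016 × 92086) = 32400 / 1473.4 ≈ 22.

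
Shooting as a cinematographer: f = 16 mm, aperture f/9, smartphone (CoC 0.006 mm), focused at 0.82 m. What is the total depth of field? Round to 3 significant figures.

286 mm

Hyperfocal distance H = f²/(N·c) + f = 16²/(9 × 0.006) + 16 = 256/0.054 + 16 ≈ 4756.7 mm ≈ 4.757 m.
Near limit Dn = s·(H − f)/(H + s − 2f) = 820 × (4756.7 − 16) / (4756.7 + 820 − 2 × 16) = 820 × 4740.7 / 5544.7 ≈ 701.10 mm.
Far limit Df = s·(H − f)/(H − s) = 820 × (4756.7 − 16) / (4756.7 − 820) = 820 × 4740.7 / 3936.7 ≈ 987.47 mm.
Depth of field = Df − Dn = 987.47 − 701.10 ≈ 286.37 mm.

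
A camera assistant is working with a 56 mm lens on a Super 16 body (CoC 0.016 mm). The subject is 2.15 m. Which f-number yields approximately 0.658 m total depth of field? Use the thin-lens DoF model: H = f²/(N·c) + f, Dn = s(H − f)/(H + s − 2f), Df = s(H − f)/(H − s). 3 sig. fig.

Write h = H − f = f²/(N·c). The thin-lens limits are Dn = s·h/(h + (s−f)) and Df = s·h/(h − (s−f)), so DoF = Df − Dn = 2·s·(s−f)·h / (h² − (s−f)²).
That is a quadratic in h: DoF·h² − 2·s·(s−f)·h − DoF·(s−f)² = 0 ⇒ h = (s−f)·(s + √(s² + DoF²)) / DoF = 2094 × (2150 + √(2150² + 658²)) / 658 = 2094 × (2150 + 2248.44) / 658 ≈ 13997 mm.
Then N = f²/(c·h) = 56² / (0.016 × 13997) = 3136 / 223.96 ≈ 14.

f/14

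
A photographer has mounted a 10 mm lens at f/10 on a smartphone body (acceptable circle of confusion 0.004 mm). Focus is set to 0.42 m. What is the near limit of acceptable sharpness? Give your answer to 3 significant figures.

Hyperfocal distance H = f²/(N·c) + f = 10²/(10 × 0.004) + 10 = 100/0.04 + 10 ≈ 2510.0 mm ≈ 2.510 m.
Near limit Dn = s·(H − f)/(H + s − 2f) = 420 × (2510.0 − 10) / (2510.0 + 420 − 2 × 10) = 420 × 2500.0 / 2910.0 ≈ 360.82 mm.

361 mm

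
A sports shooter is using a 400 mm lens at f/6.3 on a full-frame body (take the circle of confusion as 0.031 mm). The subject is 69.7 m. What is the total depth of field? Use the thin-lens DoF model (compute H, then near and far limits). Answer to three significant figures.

11.9 m

Hyperfocal distance H = f²/(N·c) + f = 400²/(6.3 × 0.031) + 400 = 160000/0.1953 + 400 ≈ 819652.4 mm ≈ 819.7 m.
Near limit Dn = s·(H − f)/(H + s − 2f) = 69700 × (819652.4 − 400) / (819652.4 + 69700 − 2 × 400) = 69700 × 819252.4 / 888552.4 ≈ 64264 mm.
Far limit Df = s·(H − f)/(H − s) = 69700 × (819652.4 − 400) / (819652.4 − 69700) = 69700 × 819252.4 / 749952.4 ≈ 76141 mm.
Depth of field = Df − Dn = 76141 − 64264 ≈ 11877 mm ≈ 11.9 m.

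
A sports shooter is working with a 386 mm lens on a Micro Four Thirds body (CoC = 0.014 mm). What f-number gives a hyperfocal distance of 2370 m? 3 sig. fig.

f/4.49

Rearrange H = f²/(N·c) + f for N: N = f² / ((H − f)·c).
N = 386² / ((2370000 − 386) × 0.014) = 148996 / 33175 ≈ 4.49.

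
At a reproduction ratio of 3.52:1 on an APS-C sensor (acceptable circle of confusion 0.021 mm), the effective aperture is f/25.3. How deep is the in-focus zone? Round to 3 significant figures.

At magnification m, DoF ≈ 2·N_eff·c/m² = 2 × 25.3 × 0.021 / 3.52² = 1.063 / 12.39 ≈ 0.0858 mm.

0.0858 mm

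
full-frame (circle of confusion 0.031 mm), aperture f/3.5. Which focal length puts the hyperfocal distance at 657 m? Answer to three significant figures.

From H = f²/(N·c) + f, with f ≪ H: f ≈ √(H·N·c) = √(657000 × 3.5 × 0.031) = √71284 ≈ 267.0 mm.
The +f correction barely moves this — solving exactly, f² + N·c·f − N·c·H = 0 ⇒ f = (−N·c + √((N·c)² + 4·N·c·H))/2 = (−0.1085 + √285138)/2 ≈ 266.94 mm, so f ≈ 267 mm.

267 mm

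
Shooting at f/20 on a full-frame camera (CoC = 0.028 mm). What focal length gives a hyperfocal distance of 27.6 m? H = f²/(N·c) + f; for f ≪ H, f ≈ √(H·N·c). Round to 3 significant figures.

From H = f²/(N·c) + f, with f ≪ H: f ≈ √(H·N·c) = √(27600 × 20 × 0.028) = √15456 ≈ 124.3 mm.
The +f correction barely moves this — solving exactly, f² + N·c·f − N·c·H = 0 ⇒ f = (−N·c + √((N·c)² + 4·N·c·H))/2 = (−0.56 + √61824)/2 ≈ 124.04 mm, so f ≈ 124 mm.

124 mm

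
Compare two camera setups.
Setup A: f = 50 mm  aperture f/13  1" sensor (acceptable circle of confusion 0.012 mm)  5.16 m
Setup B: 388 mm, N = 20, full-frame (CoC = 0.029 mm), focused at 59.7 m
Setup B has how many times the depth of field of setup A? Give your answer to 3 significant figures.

Setup A: H = 50²/(13×0.012) + 50 ≈ 16075.6 mm; DoF = Df − Dn = 7575.6 − 3912.5 ≈ 3663.1 mm.
Setup B: H = 388²/(20×0.029) + 388 ≈ 259946.6 mm; DoF = Df − Dn = 77383 − 48595 ≈ 28788 mm.
Ratio = 28788 / 3663.1 ≈ 7.86.

7.86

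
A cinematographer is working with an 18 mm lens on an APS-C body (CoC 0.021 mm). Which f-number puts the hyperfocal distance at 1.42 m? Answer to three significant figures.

f/11

Rearrange H = f²/(N·c) + f for N: N = f² / ((H − f)·c).
N = 18² / ((1420 − 18) × 0.021) = 324 / 29.44 ≈ 11.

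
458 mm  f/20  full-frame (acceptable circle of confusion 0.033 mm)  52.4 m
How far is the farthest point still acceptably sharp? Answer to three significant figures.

Hyperfocal distance H = f²/(N·c) + f = 458²/(20 × 0.033) + 458 = 209764/0.66 + 458 ≈ 318282.2 mm ≈ 318.3 m.
Far limit Df = s·(H − f)/(H − s) = 52400 × (318282.2 − 458) / (318282.2 − 52400) = 52400 × 317824.2 / 265882.2 ≈ 62637 mm ≈ 62.6 m.

62.6 m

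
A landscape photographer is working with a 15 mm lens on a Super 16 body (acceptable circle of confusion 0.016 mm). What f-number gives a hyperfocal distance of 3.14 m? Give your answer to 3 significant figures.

f/4.50

Rearrange H = f²/(N·c) + f for N: N = f² / ((H − f)·c).
N = 15² / ((3140 − 15) × 0.016) = 225 / 50.00 ≈ 4.50.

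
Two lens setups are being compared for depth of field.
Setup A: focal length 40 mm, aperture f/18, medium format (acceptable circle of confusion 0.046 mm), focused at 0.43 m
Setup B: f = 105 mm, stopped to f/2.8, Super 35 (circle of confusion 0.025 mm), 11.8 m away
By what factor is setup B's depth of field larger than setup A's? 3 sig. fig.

9.74

Setup A: H = 40²/(18×0.046) + 40 ≈ 1972.4 mm; DoF = Df − Dn = 538.73 − 357.79 ≈ 180.94 mm.
Setup B: H = 105²/(2.8×0.025) + 105 ≈ 157605.0 mm; DoF = Df − Dn = 12746.5 − 10984.4 ≈ 1762.1 mm.
Ratio = 1762.1 / 180.94 ≈ 9.74.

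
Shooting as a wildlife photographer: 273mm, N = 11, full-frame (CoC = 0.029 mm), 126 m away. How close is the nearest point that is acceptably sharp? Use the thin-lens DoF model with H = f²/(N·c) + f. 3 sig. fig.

81.9 m

Hyperfocal distance H = f²/(N·c) + f = 273²/(11 × 0.029) + 273 = 74529/0.319 + 273 ≈ 233906.2 mm ≈ 233.9 m.
Near limit Dn = s·(H − f)/(H + s − 2f) = 126000 × (233906.2 − 273) / (233906.2 + 126000 − 2 × 273) = 126000 × 233633.2 / 359360.2 ≈ 81917 mm ≈ 81.9 m.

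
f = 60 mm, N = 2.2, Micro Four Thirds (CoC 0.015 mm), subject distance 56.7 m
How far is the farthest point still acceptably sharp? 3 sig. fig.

118 m

Hyperfocal distance H = f²/(N·c) + f = 60²/(2.2 × 0.015) + 60 = 3600/0.033 + 60 ≈ 109150.9 mm ≈ 109.2 m.
Far limit Df = s·(H − f)/(H − s) = 56700 × (109150.9 − 60) / (109150.9 − 56700) = 56700 × 109090.9 / 52450.9 ≈ 117928 mm ≈ 118 m.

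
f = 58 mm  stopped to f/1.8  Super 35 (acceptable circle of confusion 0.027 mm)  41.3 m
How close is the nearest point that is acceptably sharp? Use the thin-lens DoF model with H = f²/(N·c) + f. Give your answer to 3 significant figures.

25.9 m

Hyperfocal distance H = f²/(N·c) + f = 58²/(1.8 × 0.027) + 58 = 3364/0.0486 + 58 ≈ 69276.1 mm ≈ 69.28 m.
Near limit Dn = s·(H − f)/(H + s − 2f) = 41300 × (69276.1 − 58) / (69276.1 + 41300 − 2 × 58) = 41300 × 69218.1 / 110460.1 ≈ 25880 mm ≈ 25.9 m.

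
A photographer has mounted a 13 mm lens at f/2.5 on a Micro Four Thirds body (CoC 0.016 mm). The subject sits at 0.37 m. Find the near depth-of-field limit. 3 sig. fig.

341 mm

Hyperfocal distance H = f²/(N·c) + f = 13²/(2.5 × 0.016) + 13 = 169/0.04 + 13 ≈ 4238.0 mm ≈ 4.238 m.
Near limit Dn = s·(H − f)/(H + s − 2f) = 370 × (4238.0 − 13) / (4238.0 + 370 − 2 × 13) = 370 × 4225.0 / 4582.0 ≈ 341.17 mm.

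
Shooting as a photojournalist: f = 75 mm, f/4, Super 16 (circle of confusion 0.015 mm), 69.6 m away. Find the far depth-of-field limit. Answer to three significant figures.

269 m

Hyperfocal distance H = f²/(N·c) + f = 75²/(4 × 0.015) + 75 = 5625/0.06 + 75 ≈ 93825.0 mm ≈ 93.83 m.
Far limit Df = s·(H − f)/(H − s) = 69600 × (93825.0 − 75) / (93825.0 − 69600) = 69600 × 93750.0 / 24225.0 ≈ 269350 mm ≈ 269 m.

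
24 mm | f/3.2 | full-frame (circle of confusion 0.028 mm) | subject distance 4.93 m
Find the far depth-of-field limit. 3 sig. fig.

Hyperfocal distance H = f²/(N·c) + f = 24²/(3.2 × 0.028) + 24 = 576/0.0896 + 24 ≈ 6452.6 mm ≈ 6.453 m.
Far limit Df = s·(H − f)/(H − s) = 4930 × (6452.6 − 24) / (6452.6 − 4930) = 4930 × 6428.6 / 1522.6 ≈ 20815 mm ≈ 20.8 m.

20.8 m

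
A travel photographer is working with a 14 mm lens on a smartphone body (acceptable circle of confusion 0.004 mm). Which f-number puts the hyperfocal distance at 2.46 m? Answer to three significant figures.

Rearrange H = f²/(N·c) + f for N: N = f² / ((H − f)·c).
N = 14² / ((2460 − 14) × 0.004) = 196 / 9.784 ≈ 20.

f/20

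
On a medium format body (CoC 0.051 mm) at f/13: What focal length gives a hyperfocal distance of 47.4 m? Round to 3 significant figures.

From H = f²/(N·c) + f, with f ≪ H: f ≈ √(H·N·c) = √(47400 × 13 × 0.051) = √31426 ≈ 177.3 mm.
The +f correction barely moves this — solving exactly, f² + N·c·f − N·c·H = 0 ⇒ f = (−N·c + √((N·c)² + 4·N·c·H))/2 = (−0.663 + √125705)/2 ≈ 176.94 mm, so f ≈ 177 mm.

177 mm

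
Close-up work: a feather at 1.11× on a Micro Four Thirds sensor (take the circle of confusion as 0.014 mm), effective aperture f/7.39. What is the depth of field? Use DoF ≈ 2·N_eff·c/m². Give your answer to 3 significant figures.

At magnification m, DoF ≈ 2·N_eff·c/m² = 2 × 7.39 × 0.014 / 1.11² = 0.2069 / 1.232 ≈ 0.168 mm.

0.168 mm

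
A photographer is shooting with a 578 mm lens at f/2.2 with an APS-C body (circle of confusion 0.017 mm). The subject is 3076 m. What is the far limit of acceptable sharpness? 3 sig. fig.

4690 m

Hyperfocal distance H = f²/(N·c) + f = 578²/(2.2 × 0.017) + 578 = 334084/0.0374 + 578 ≈ 8933305.3 mm ≈ 8933 m.
Far limit Df = s·(H − f)/(H − s) = 3076000 × (8933305.3 − 578) / (8933305.3 − 3076000) = 3076000 × 8932727.3 / 5857305.3 ≈ 4691077 mm ≈ 4690 m.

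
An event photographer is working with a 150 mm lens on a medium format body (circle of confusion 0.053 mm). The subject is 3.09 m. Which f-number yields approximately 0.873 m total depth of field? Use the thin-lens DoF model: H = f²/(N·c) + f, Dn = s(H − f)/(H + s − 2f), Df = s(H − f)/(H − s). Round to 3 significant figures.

Write h = H − f = f²/(N·c). The thin-lens limits are Dn = s·h/(h + (s−f)) and Df = s·h/(h − (s−f)), so DoF = Df − Dn = 2·s·(s−f)·h / (h² − (s−f)²).
That is a quadratic in h: DoF·h² − 2·s·(s−f)·h − DoF·(s−f)² = 0 ⇒ h = (s−f)·(s + √(s² + DoF²)) / DoF = 2940 × (3090 + √(3090² + 873²)) / 873 = 2940 × (3090 + 3210.95) / 873 ≈ 21220 mm.
Then N = f²/(c·h) = 150² / (0.053 × 21220) = 22500 / 1124.6 ≈ 20.

f/20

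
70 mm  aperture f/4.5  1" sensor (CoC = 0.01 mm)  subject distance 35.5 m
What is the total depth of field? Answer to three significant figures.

25.8 m

Hyperfocal distance H = f²/(N·c) + f = 70²/(4.5 × 0.01) + 70 = 4900/0.045 + 70 ≈ 108958.9 mm ≈ 109.0 m.
Near limit Dn = s·(H − f)/(H + s − 2f) = 35500 × (108958.9 − 70) / (108958.9 + 35500 − 2 × 70) = 35500 × 108888.9 / 144318.9 ≈ 26785 mm.
Far limit Df = s·(H − f)/(H − s) = 35500 × (108958.9 − 70) / (108958.9 − 35500) = 35500 × 108888.9 / 73458.9 ≈ 52622 mm.
Depth of field = Df − Dn = 52622 − 26785 ≈ 25837 mm ≈ 25.8 m.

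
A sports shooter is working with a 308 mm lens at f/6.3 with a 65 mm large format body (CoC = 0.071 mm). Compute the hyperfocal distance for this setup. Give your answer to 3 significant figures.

Hyperfocal distance H = f²/(N·c) + f = 308²/(6.3 × 0.071) + 308 = 94864/0.4473 + 308 ≈ 212389.4 mm ≈ 212 m.

212 m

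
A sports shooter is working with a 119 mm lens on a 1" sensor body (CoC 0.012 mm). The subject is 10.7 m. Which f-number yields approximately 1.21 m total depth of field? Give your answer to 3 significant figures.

Write h = H − f = f²/(N·c). The thin-lens limits are Dn = s·h/(h + (s−f)) and Df = s·h/(h − (s−f)), so DoF = Df − Dn = 2·s·(s−f)·h / (h² − (s−f)²).
That is a quadratic in h: DoF·h² − 2·s·(s−f)·h − DoF·(s−f)² = 0 ⇒ h = (s−f)·(s + √(s² + DoF²)) / DoF = 10581 × (10700 + √(10700² + 1210²)) / 1210 = 10581 × (10700 + 10768.2) / 1210 ≈ 187731 mm.
Then N = f²/(c·h) = 119² / (0.012 × 187731) = 14161 / 2252.8 ≈ 6.29.

f/6.29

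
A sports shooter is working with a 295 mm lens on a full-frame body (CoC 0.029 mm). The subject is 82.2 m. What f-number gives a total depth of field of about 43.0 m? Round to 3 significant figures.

f/9

Write h = H − f = f²/(N·c). The thin-lens limits are Dn = s·h/(h + (s−f)) and Df = s·h/(h − (s−f)), so DoF = Df − Dn = 2·s·(s−f)·h / (h² − (s−f)²).
That is a quadratic in h: DoF·h² − 2·s·(s−f)·h − DoF·(s−f)² = 0 ⇒ h = (s−f)·(s + √(s² + DoF²)) / DoF = 81905 × (82200 + √(82200² + 43000²)) / 43000 = 81905 × (82200 + 92767.7) / 43000 ≈ 333273 mm.
Then N = f²/(c·h) = 295² / (0.029 × 333273) = 87025 / 9664.9 ≈ 9.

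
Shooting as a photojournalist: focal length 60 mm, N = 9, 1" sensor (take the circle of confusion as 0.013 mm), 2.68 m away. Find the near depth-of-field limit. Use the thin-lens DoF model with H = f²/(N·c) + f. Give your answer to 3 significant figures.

Hyperfocal distance H = f²/(N·c) + f = 60²/(9 × 0.013) + 60 = 3600/0.117 + 60 ≈ 30829.2 mm ≈ 30.83 m.
Near limit Dn = s·(H − f)/(H + s − 2f) = 2680 × (30829.2 − 60) / (30829.2 + 2680 − 2 × 60) = 2680 × 30769.2 / 33389.2 ≈ 2469.7 mm ≈ 2.47 m.

2.47 m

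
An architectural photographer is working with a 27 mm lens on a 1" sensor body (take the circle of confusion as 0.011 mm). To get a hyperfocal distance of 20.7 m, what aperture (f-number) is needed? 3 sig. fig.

Rearrange H = f²/(N·c) + f for N: N = f² / ((H − f)·c).
N = 27² / ((20700 − 27) × 0.011) = 729 / 227.4 ≈ 3.21.

f/3.21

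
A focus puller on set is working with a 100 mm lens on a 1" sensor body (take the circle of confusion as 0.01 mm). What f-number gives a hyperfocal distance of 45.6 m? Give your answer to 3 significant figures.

f/22

Rearrange H = f²/(N·c) + f for N: N = f² / ((H − f)·c).
N = 100² / ((45600 − 100) × 0.01) = 10000 / 455.0 ≈ 22.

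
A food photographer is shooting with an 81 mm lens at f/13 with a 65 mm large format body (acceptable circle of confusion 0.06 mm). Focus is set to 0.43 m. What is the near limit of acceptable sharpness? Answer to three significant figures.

413 mm

Hyperfocal distance H = f²/(N·c) + f = 81²/(13 × 0.06) + 81 = 6561/0.78 + 81 ≈ 8492.5 mm ≈ 8.493 m.
Near limit Dn = s·(H − f)/(H + s − 2f) = 430 × (8492.5 − 81) / (8492.5 + 430 − 2 × 81) = 430 × 8411.5 / 8760.5 ≈ 412.87 mm.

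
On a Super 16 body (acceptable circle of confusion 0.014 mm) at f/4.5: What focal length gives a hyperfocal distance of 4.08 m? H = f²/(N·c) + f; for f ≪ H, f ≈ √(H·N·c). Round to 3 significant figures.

16.0 mm

From H = f²/(N·c) + f, with f ≪ H: f ≈ √(H·N·c) = √(4080 × 4.5 × 0.014) = √257.04 ≈ 16.03 mm.
The +f correction barely moves this — solving exactly, f² + N·c·f − N·c·H = 0 ⇒ f = (−N·c + √((N·c)² + 4·N·c·H))/2 = (−0.063 + √1028.2)/2 ≈ 16.001 mm, so f ≈ 16.0 mm.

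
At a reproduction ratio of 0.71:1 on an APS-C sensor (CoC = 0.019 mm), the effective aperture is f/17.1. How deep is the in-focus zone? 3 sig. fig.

1.29 mm

At magnification m, DoF ≈ 2·N_eff·c/m² = 2 × 17.1 × 0.019 / 0.71² = 0.6498 / 0.5041 ≈ 1.29 mm.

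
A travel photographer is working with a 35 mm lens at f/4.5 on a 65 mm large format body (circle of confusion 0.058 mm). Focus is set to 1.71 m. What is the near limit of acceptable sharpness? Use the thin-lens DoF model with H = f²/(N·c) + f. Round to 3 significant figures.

1.26 m

Hyperfocal distance H = f²/(N·c) + f = 35²/(4.5 × 0.058) + 35 = 1225/0.261 + 35 ≈ 4728.5 mm ≈ 4.728 m.
Near limit Dn = s·(H − f)/(H + s − 2f) = 1710 × (4728.5 − 35) / (4728.5 + 1710 − 2 × 35) = 1710 × 4693.5 / 6368.5 ≈ 1260.2 mm ≈ 1.26 m.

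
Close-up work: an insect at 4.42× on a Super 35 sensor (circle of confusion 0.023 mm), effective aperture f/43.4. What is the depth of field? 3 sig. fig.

At magnification m, DoF ≈ 2·N_eff·c/m² = 2 × 43.4 × 0.023 / 4.42² = 1.996 / 19.54 ≈ 0.102 mm.

0.102 mm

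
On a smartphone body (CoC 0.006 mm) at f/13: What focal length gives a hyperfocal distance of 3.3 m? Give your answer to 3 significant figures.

16.0 mm

From H = f²/(N·c) + f, with f ≪ H: f ≈ √(H·N·c) = √(3300 × 13 × 0.006) = √257.40 ≈ 16.04 mm.
The +f correction barely moves this — solving exactly, f² + N·c·f − N·c·H = 0 ⇒ f = (−N·c + √((N·c)² + 4·N·c·H))/2 = (−0.078 + √1029.6)/2 ≈ 16.005 mm, so f ≈ 16.0 mm.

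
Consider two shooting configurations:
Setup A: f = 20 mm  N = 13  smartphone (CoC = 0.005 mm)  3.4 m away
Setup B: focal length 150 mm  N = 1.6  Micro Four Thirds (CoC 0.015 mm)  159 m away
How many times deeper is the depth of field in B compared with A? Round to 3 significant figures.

10.4

Setup A: H = 20²/(13×0.005) + 20 ≈ 6173.8 mm; DoF = Df − Dn = 7543.0 − 2194.6 ≈ 5348.4 mm.
Setup B: H = 150²/(1.6×0.015) + 150 ≈ 937650.0 mm; DoF = Df − Dn = 191437 − 135963 ≈ 55474 mm.
Ratio = 55474 / 5348.4 ≈ 10.4.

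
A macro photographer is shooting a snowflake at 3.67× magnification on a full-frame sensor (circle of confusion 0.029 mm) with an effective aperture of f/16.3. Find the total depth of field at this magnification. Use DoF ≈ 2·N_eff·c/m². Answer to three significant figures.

0.0702 mm

At magnification m, DoF ≈ 2·N_eff·c/m² = 2 × 16.3 × 0.029 / 3.67² = 0.9454 / 13.47 ≈ 0.0702 mm.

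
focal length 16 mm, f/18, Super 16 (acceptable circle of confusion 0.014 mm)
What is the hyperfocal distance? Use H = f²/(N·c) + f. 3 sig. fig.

1.03 m

Hyperfocal distance H = f²/(N·c) + f = 16²/(18 × 0.014) + 16 = 256/0.252 + 16 ≈ 1031.9 mm ≈ 1.03 m.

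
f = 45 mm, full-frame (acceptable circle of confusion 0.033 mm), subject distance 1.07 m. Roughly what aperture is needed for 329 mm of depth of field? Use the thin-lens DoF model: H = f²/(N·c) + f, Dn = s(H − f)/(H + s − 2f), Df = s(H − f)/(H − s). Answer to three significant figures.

f/9

Write h = H − f = f²/(N·c). The thin-lens limits are Dn = s·h/(h + (s−f)) and Df = s·h/(h − (s−f)), so DoF = Df − Dn = 2·s·(s−f)·h / (h² − (s−f)²).
That is a quadratic in h: DoF·h² − 2·s·(s−f)·h − DoF·(s−f)² = 0 ⇒ h = (s−f)·(s + √(s² + DoF²)) / DoF = 1025 × (1070 + √(1070² + 329²)) / 329 = 1025 × (1070 + 1119.44) / 329 ≈ 6821.2 mm.
Then N = f²/(c·h) = 45² / (0.033 × 6821.2) = 2025 / 225.10 ≈ 9.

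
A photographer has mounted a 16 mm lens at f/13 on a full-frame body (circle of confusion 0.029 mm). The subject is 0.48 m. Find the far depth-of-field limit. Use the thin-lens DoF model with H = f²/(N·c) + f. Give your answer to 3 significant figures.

1.52 m

Hyperfocal distance H = f²/(N·c) + f = 16²/(13 × 0.029) + 16 = 256/0.377 + 16 ≈ 695.0 mm ≈ 0.695 m.
Far limit Df = s·(H − f)/(H − s) = 480 × (695.0 − 16) / (695.0 − 480) = 480 × 679.0 / 215.0 ≈ 1515.7 mm ≈ 1.52 m.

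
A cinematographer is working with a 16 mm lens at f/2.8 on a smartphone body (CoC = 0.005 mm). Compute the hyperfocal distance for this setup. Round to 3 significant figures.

Hyperfocal distance H = f²/(N·c) + f = 16²/(2.8 × 0.005) + 16 = 256/0.014 + 16 ≈ 18301.7 mm ≈ 18.3 m.

18.3 m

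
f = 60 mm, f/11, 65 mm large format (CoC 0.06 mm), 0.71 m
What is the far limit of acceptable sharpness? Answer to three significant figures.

Hyperfocal distance H = f²/(N·c) + f = 60²/(11 × 0.06) + 60 = 3600/0.66 + 60 ≈ 5514.5 mm ≈ 5.515 m.
Far limit Df = s·(H − f)/(H − s) = 710 × (5514.5 − 60) / (5514.5 − 710) = 710 × 5454.5 / 4804.5 ≈ 806.05 mm ≈ 0.806 m.

0.806 m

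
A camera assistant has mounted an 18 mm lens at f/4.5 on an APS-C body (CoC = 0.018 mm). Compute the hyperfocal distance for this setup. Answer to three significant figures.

Hyperfocal distance H = f²/(N·c) + f = 18²/(4.5 × 0.018) + 18 = 324/0.081 + 18 ≈ 4018.0 mm ≈ 4.02 m.

4.02 m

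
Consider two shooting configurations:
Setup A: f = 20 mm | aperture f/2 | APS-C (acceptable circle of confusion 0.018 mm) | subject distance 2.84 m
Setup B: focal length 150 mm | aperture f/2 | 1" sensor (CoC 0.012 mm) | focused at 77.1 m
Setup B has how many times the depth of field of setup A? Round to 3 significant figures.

8.27

Setup A: H = 20²/(2×0.018) + 20 ≈ 11131.1 mm; DoF = Df − Dn = 3806.0 − 2265.1 ≈ 1540.9 mm.
Setup B: H = 150²/(2×0.012) + 150 ≈ 937650.0 mm; DoF = Df − Dn = 83994 − 71252 ≈ 12742 mm.
Ratio = 12742 / 1540.9 ≈ 8.27.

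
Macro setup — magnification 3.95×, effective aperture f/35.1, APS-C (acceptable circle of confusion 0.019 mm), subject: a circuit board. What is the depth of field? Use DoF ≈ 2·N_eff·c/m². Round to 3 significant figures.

At magnification m, DoF ≈ 2·N_eff·c/m² = 2 × 35.1 × 0.019 / 3.95² = 1.334 / 15.6 ≈ 0.0855 mm.

0.0855 mm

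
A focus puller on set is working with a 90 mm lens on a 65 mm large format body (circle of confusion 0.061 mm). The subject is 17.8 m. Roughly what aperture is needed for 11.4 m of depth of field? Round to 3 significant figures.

Write h = H − f = f²/(N·c). The thin-lens limits are Dn = s·h/(h + (s−f)) and Df = s·h/(h − (s−f)), so DoF = Df − Dn = 2·s·(s−f)·h / (h² − (s−f)²).
That is a quadratic in h: DoF·h² − 2·s·(s−f)·h − DoF·(s−f)² = 0 ⇒ h = (s−f)·(s + √(s² + DoF²)) / DoF = 17710 × (17800 + √(17800² + 11400²)) / 11400 = 17710 × (17800 + 21137.6) / 11400 ≈ 60490 mm.
Then N = f²/(c·h) = 90² / (0.061 × 60490) = 8100 / 3689.9 ≈ 2.20.

f/2.20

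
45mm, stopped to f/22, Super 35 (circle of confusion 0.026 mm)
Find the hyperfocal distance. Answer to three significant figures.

3.59 m

Hyperfocal distance H = f²/(N·c) + f = 45²/(22 × 0.026) + 45 = 2025/0.572 + 45 ≈ 3585.2 mm ≈ 3.59 m.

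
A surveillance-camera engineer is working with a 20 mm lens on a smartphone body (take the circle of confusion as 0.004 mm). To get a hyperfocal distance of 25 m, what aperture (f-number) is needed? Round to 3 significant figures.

f/4

Rearrange H = f²/(N·c) + f for N: N = f² / ((H − f)·c).
N = 20² / ((25000 − 20) × 0.004) = 400 / 99.92 ≈ 4.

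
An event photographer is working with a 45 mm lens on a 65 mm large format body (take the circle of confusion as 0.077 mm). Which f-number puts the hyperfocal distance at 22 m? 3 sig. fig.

f/1.20

Rearrange H = f²/(N·c) + f for N: N = f² / ((H − f)·c).
N = 45² / ((22000 − 45) × 0.077) = 2025 / 1691 ≈ 1.20.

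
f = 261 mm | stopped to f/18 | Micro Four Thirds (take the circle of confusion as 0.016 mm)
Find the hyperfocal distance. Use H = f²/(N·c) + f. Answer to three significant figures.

237 m

Hyperfocal distance H = f²/(N·c) + f = 261²/(18 × 0.016) + 261 = 68121/0.288 + 261 ≈ 236792.2 mm ≈ 237 m.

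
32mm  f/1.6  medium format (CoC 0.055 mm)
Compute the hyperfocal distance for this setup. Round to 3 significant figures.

11.7 m

Hyperfocal distance H = f²/(N·c) + f = 32²/(1.6 × 0.055) + 32 = 1024/0.088 + 32 ≈ 11668.4 mm ≈ 11.7 m.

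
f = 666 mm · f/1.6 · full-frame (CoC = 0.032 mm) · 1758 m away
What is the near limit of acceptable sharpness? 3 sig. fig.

1460 m

Hyperfocal distance H = f²/(N·c) + f = 666²/(1.6 × 0.032) + 666 = 443556/0.0512 + 666 ≈ 8663869.1 mm ≈ 8664 m.
Near limit Dn = s·(H − f)/(H + s − 2f) = 1758000 × (8663869.1 − 666) / (8663869.1 + 1758000 − 2 × 666) = 1758000 × 8663203.1 / 10420537.1 ≈ 1461528 mm ≈ 1460 m.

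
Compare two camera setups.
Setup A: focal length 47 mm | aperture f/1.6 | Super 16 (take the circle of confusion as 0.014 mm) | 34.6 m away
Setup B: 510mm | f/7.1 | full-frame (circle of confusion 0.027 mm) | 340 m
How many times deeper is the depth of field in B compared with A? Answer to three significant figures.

Setup A: H = 47²/(1.6×0.014) + 47 ≈ 98663.1 mm; DoF = Df − Dn = 53262 − 25622 ≈ 27640 mm.
Setup B: H = 510²/(7.1×0.027) + 510 ≈ 1357317.5 mm; DoF = Df − Dn = 453462 − 271954 ≈ 181508 mm.
Ratio = 181508 / 27640 ≈ 6.57.

6.57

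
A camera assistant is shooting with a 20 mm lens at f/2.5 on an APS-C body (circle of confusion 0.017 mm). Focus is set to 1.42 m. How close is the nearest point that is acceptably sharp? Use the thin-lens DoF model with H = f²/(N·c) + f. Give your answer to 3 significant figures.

Hyperfocal distance H = f²/(N·c) + f = 20²/(2.5 × 0.017) + 20 = 400/0.0425 + 20 ≈ 9431.8 mm ≈ 9.432 m.
Near limit Dn = s·(H − f)/(H + s − 2f) = 1420 × (9431.8 − 20) / (9431.8 + 1420 − 2 × 20) = 1420 × 9411.8 / 10811.8 ≈ 1236.1 mm ≈ 1.24 m.

1.24 m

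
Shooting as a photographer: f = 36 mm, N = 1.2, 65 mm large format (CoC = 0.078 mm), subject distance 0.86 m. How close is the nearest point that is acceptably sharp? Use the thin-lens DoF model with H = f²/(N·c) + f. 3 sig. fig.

Hyperfocal distance H = f²/(N·c) + f = 36²/(1.2 × 0.078) + 36 = 1296/0.0936 + 36 ≈ 13882.2 mm ≈ 13.88 m.
Near limit Dn = s·(H − f)/(H + s − 2f) = 860 × (13882.2 − 36) / (13882.2 + 860 − 2 × 36) = 860 × 13846.2 / 14670.2 ≈ 811.70 mm ≈ 0.812 m.

0.812 m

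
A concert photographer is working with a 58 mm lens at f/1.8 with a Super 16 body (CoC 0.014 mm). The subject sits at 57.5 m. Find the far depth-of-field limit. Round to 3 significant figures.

Hyperfocal distance H = f²/(N·c) + f = 58²/(1.8 × 0.014) + 58 = 3364/0.0252 + 58 ≈ 133550.1 mm ≈ 133.6 m.
Far limit Df = s·(H − f)/(H − s) = 57500 × (133550.1 − 58) / (133550.1 − 57500) = 57500 × 133492.1 / 76050.1 ≈ 100931 mm ≈ 101 m.

101 m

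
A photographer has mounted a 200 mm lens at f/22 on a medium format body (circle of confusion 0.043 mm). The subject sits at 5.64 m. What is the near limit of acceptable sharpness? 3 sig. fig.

5.00 m

Hyperfocal distance H = f²/(N·c) + f = 200²/(22 × 0.043) + 200 = 40000/0.946 + 200 ≈ 42483.3 mm ≈ 42.48 m.
Near limit Dn = s·(H − f)/(H + s − 2f) = 5640 × (42483.3 − 200) / (42483.3 + 5640 − 2 × 200) = 5640 × 42283.3 / 47723.3 ≈ 4997.1 mm ≈ 5.00 m.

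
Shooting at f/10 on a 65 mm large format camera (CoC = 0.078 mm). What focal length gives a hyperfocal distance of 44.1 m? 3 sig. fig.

185 mm

From H = f²/(N·c) + f, with f ≪ H: f ≈ √(H·N·c) = √(44100 × 10 × 0.078) = √34398 ≈ 185.5 mm.
Exact: f² + N·c·f − N·c·H = 0 ⇒ f = (−N·c + √((N·c)² + 4·N·c·H))/2 = (−0.78 + √137593)/2 ≈ 185.08 mm ≈ 185 mm.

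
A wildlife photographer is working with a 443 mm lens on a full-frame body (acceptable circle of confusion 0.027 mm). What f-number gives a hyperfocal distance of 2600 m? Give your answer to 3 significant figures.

f/2.80

Rearrange H = f²/(N·c) + f for N: N = f² / ((H − f)·c).
N = 443² / ((2600000 − 443) × 0.027) = 196249 / 70188 ≈ 2.80.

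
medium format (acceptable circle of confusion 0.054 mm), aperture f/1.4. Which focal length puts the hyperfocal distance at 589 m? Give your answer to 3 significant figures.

From H = f²/(N·c) + f, with f ≪ H: f ≈ √(H·N·c) = √(589000 × 1.4 × 0.054) = √44528 ≈ 211.0 mm.
The +f correction barely moves this — solving exactly, f² + N·c·f − N·c·H = 0 ⇒ f = (−N·c + √((N·c)² + 4·N·c·H))/2 = (−0.0756 + √178114)/2 ≈ 210.98 mm, so f ≈ 211 mm.

211 mm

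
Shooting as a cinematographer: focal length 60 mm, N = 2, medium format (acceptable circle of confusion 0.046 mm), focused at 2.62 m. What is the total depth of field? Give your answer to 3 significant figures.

344 mm

Hyperfocal distance H = f²/(N·c) + f = 60²/(2 × 0.046) + 60 = 3600/0.092 + 60 ≈ 39190.4 mm ≈ 39.19 m.
Near limit Dn = s·(H − f)/(H + s − 2f) = 2620 × (39190.4 − 60) / (39190.4 + 2620 − 2 × 60) = 2620 × 39130.4 / 41690.4 ≈ 2459.12 mm.
Far limit Df = s·(H − f)/(H − s) = 2620 × (39190.4 − 60) / (39190.4 − 2620) = 2620 × 39130.4 / 36570.4 ≈ 2803.40 mm.
Depth of field = Df − Dn = 2803.40 − 2459.12 ≈ 344.28 mm.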